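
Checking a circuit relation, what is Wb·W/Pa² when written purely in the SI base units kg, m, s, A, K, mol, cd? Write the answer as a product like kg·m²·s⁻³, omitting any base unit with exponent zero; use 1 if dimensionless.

Wb = V·s (flux: a volt is a weber per second),
    = kg·m²·s⁻²·A⁻¹.
W = J/s (power = energy per time),
    = kg·m²·s⁻³.
Pa = N/m² (pressure = force per area),
    = kg·m⁻¹·s⁻².
So Pa⁻² = kg⁻²·m²·s⁴.
Combining: Wb·W·Pa⁻² = (kg·m²·s⁻²·A⁻¹) · (kg·m²·s⁻³) · (kg⁻²·m²·s⁴) = m⁶·s⁻¹·A⁻¹.

m⁶·s⁻¹·A⁻¹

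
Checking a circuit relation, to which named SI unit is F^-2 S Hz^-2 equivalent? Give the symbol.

Ω

F = C/V (capacitance = charge per voltage),
    = A·s/(kg·m²·s⁻³·A⁻¹) (substituting C and V),
    = kg⁻¹·m⁻²·s⁴·A².
So F⁻² = kg²·m⁴·s⁻⁸·A⁻⁴.
S = 1/Ω (conductance is reciprocal resistance),
    = kg⁻¹·m⁻²·s³·A².
Hz = 1/s = s⁻¹ (frequency is cycles per second).
So Hz⁻² = s².
Combining: F⁻²·S·Hz⁻² = (kg²·m⁴·s⁻⁸·A⁻⁴) · (kg⁻¹·m⁻²·s³·A²) · s² = kg·m²·s⁻³·A⁻².
kg·m²·s⁻³·A⁻² is the base-SI form of the ohm.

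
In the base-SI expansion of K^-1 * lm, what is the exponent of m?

0

lm = cd·sr = cd (luminous flux; sr is dimensionless).
Combining: K⁻¹·lm = K⁻¹ · cd = K⁻¹·cd.
The exponent of m is 0.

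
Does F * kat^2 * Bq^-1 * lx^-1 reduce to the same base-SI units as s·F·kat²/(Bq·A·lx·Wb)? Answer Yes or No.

No

Left side:
  F = C/V (capacitance = charge per voltage),
      = A·s/(kg·m²·s⁻³·A⁻¹) (substituting C and V),
      = kg⁻¹·m⁻²·s⁴·A².
  kat = mol/s = s⁻¹·mol (catalytic activity).
  So kat² = s⁻²·mol².
  Bq = 1/s = s⁻¹ (activity is decays per second).
  So Bq⁻¹ = s.
  lx = lm/m² (illuminance = luminous flux per area),
      = m⁻²·cd.
  So lx⁻¹ = m²·cd⁻¹.
  Combining: F·kat²·Bq⁻¹·lx⁻¹ = (kg⁻¹·m⁻²·s⁴·A²) · (s⁻²·mol²) · s · (m²·cd⁻¹) = kg⁻¹·s³·A²·mol²·cd⁻¹.
Right side:
  Bq = s⁻¹.
  So Bq⁻¹ = s.
  F = kg⁻¹·m⁻²·s⁴·A².
  kat = s⁻¹·mol.
  So kat² = s⁻²·mol².
  lx = m⁻²·cd.
  So lx⁻¹ = m²·cd⁻¹.
  Wb = kg·m²·s⁻²·A⁻¹.
  So Wb⁻¹ = kg⁻¹·m⁻²·s²·A.
  Combining: Bq⁻¹·s·F·kat²·A⁻¹·lx⁻¹·Wb⁻¹ = s · s · (kg⁻¹·m⁻²·s⁴·A²) · (s⁻²·mol²) · A⁻¹ · (m²·cd⁻¹) · (kg⁻¹·m⁻²·s²·A) = kg⁻²·m⁻²·s⁶·A²·mol²·cd⁻¹.
Left is kg⁻¹·s³·A²·mol²·cd⁻¹; right is kg⁻²·m⁻²·s⁶·A²·mol²·cd⁻¹ — different.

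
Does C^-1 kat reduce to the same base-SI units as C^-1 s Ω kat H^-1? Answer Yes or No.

Yes

Left side:
  C = A·s = s·A (charge = current × time).
  So C⁻¹ = s⁻¹·A⁻¹.
  kat = mol/s = s⁻¹·mol (catalytic activity).
  Combining: C⁻¹·kat = (s⁻¹·A⁻¹) · (s⁻¹·mol) = s⁻²·A⁻¹·mol.
Right side:
  C = A·s = s·A (charge = current × time).
  So C⁻¹ = s⁻¹·A⁻¹.
  Ω = V/A (resistance = voltage per current),
      = kg·m²·s⁻³·A⁻².
  kat = mol/s = s⁻¹·mol (catalytic activity).
  H = Wb/A (inductance = flux per current),
      = kg·m²·s⁻²·A⁻².
  So H⁻¹ = kg⁻¹·m⁻²·s²·A².
  Combining: C⁻¹·s·Ω·kat·H⁻¹ = (s⁻¹·A⁻¹) · s · (kg·m²·s⁻³·A⁻²) · (s⁻¹·mol) · (kg⁻¹·m⁻²·s²·A²) = s⁻²·A⁻¹·mol.
Both reduce to s⁻²·A⁻¹·mol.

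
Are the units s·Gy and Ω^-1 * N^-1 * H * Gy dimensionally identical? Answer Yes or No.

Left side:
  Gy = m²·s⁻².
  Combining: s·Gy = s · (m²·s⁻²) = m²·s⁻¹.
Right side:
  Ω = kg·m²·s⁻³·A⁻².
  So Ω⁻¹ = kg⁻¹·m⁻²·s³·A².
  N = kg·m·s⁻².
  So N⁻¹ = kg⁻¹·m⁻¹·s².
  H = kg·m²·s⁻²·A⁻².
  Gy = m²·s⁻².
  Combining: Ω⁻¹·N⁻¹·H·Gy = (kg⁻¹·m⁻²·s³·A²) · (kg⁻¹·m⁻¹·s²) · (kg·m²·s⁻²·A⁻²) · (m²·s⁻²) = kg⁻¹·m·s.
Left is m²·s⁻¹; right is kg⁻¹·m·s — different.

No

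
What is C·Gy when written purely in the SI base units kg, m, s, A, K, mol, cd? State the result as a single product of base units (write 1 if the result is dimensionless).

C = A·s = s·A (charge = current × time).
Gy = J/kg (absorbed dose = energy per mass),
    = m²·s⁻².
Combining: C·Gy = (s·A) · (m²·s⁻²) = m²·s⁻¹·A.

m²·s⁻¹·A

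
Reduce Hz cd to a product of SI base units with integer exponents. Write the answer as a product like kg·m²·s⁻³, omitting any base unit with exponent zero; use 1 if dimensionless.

s⁻¹·cd

Hz = s⁻¹.
Combining: Hz·cd = s⁻¹ · cd = s⁻¹·cd.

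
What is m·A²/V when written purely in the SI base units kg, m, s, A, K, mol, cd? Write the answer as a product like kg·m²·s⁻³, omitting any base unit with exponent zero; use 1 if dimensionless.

V = kg·m²·s⁻³·A⁻¹.
So V⁻¹ = kg⁻¹·m⁻²·s³·A.
Combining: m·A²·V⁻¹ = m · A² · (kg⁻¹·m⁻²·s³·A) = kg⁻¹·m⁻¹·s³·A³.

kg⁻¹·m⁻¹·s³·A³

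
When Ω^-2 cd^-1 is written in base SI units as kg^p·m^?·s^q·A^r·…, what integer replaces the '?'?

Ω = kg·m²·s⁻³·A⁻².
So Ω⁻² = kg⁻²·m⁻⁴·s⁶·A⁴.
Combining: Ω⁻²·cd⁻¹ = (kg⁻²·m⁻⁴·s⁶·A⁴) · cd⁻¹ = kg⁻²·m⁻⁴·s⁶·A⁴·cd⁻¹.
The exponent of m is -4.

-4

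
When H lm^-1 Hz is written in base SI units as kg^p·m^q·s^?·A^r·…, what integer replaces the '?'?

H = kg·m²·s⁻²·A⁻².
lm = cd.
So lm⁻¹ = cd⁻¹.
Hz = s⁻¹.
Combining: H·lm⁻¹·Hz = (kg·m²·s⁻²·A⁻²) · cd⁻¹ · s⁻¹ = kg·m²·s⁻³·A⁻²·cd⁻¹.
The exponent of s is -3.

-3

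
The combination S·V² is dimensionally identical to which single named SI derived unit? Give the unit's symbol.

S = 1/Ω (conductance is reciprocal resistance),
    = kg⁻¹·m⁻²·s³·A².
V = W/A (potential = power per current),
    = kg·m²·s⁻³·A⁻¹.
So V² = kg²·m⁴·s⁻⁶·A⁻².
Combining: S·V² = (kg⁻¹·m⁻²·s³·A²) · (kg²·m⁴·s⁻⁶·A⁻²) = kg·m²·s⁻³.
kg·m²·s⁻³ is the base-SI form of the watt.

W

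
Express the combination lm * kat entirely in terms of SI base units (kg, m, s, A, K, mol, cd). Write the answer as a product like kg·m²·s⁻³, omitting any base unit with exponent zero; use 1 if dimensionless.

lm = cd.
kat = s⁻¹·mol.
Combining: lm·kat = cd · (s⁻¹·mol) = s⁻¹·mol·cd.

s⁻¹·mol·cd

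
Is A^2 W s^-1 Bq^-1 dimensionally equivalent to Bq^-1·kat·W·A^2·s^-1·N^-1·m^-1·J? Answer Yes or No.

No

Left side:
  W = J/s (power = energy per time),
      = kg·m²·s⁻³.
  Bq = 1/s = s⁻¹ (activity is decays per second).
  So Bq⁻¹ = s.
  Combining: A²·W·s⁻¹·Bq⁻¹ = A² · (kg·m²·s⁻³) · s⁻¹ · s = kg·m²·s⁻³·A².
Right side:
  Bq = s⁻¹.
  So Bq⁻¹ = s.
  kat = s⁻¹·mol.
  W = kg·m²·s⁻³.
  N = kg·m·s⁻².
  So N⁻¹ = kg⁻¹·m⁻¹·s².
  J = kg·m²·s⁻².
  Combining: Bq⁻¹·kat·W·A²·s⁻¹·N⁻¹·m⁻¹·J = s · (s⁻¹·mol) · (kg·m²·s⁻³) · A² · s⁻¹ · (kg⁻¹·m⁻¹·s²) · m⁻¹ · (kg·m²·s⁻²) = kg·m²·s⁻⁴·A²·mol.
Left is kg·m²·s⁻³·A²; right is kg·m²·s⁻⁴·A²·mol — different.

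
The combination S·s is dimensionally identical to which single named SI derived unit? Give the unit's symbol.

S = 1/Ω (conductance is reciprocal resistance),
    = kg⁻¹·m⁻²·s³·A².
Combining: S·s = (kg⁻¹·m⁻²·s³·A²) · s = kg⁻¹·m⁻²·s⁴·A².
kg⁻¹·m⁻²·s⁴·A² is the base-SI form of the farad.

F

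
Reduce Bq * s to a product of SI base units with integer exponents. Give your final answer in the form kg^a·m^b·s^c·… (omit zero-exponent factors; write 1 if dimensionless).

Bq = 1/s = s⁻¹ (activity is decays per second).
Combining: Bq·s = s⁻¹ · s = 1.

1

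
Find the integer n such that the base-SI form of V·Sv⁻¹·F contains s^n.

V = W/A (potential = power per current),
    = kg·m²·s⁻³·A⁻¹.
Sv = J/kg (equivalent dose = energy per mass),
    = m²·s⁻².
So Sv⁻¹ = m⁻²·s².
F = C/V (capacitance = charge per voltage),
    = A·s/(kg·m²·s⁻³·A⁻¹) (substituting C and V),
    = kg⁻¹·m⁻²·s⁴·A².
Combining: V·Sv⁻¹·F = (kg·m²·s⁻³·A⁻¹) · (m⁻²·s²) · (kg⁻¹·m⁻²·s⁴·A²) = m⁻²·s³·A.
The exponent of s is 3.

3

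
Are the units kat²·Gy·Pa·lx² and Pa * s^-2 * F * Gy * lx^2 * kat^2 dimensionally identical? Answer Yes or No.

No

Left side:
  kat = s⁻¹·mol.
  So kat² = s⁻²·mol².
  Gy = m²·s⁻².
  Pa = kg·m⁻¹·s⁻².
  lx = m⁻²·cd.
  So lx² = m⁻⁴·cd².
  Combining: kat²·Gy·Pa·lx² = (s⁻²·mol²) · (m²·s⁻²) · (kg·m⁻¹·s⁻²) · (m⁻⁴·cd²) = kg·m⁻³·s⁻⁶·mol²·cd².
Right side:
  Pa = N/m² (pressure = force per area),
      = kg·m⁻¹·s⁻².
  F = C/V (capacitance = charge per voltage),
      = A·s/(kg·m²·s⁻³·A⁻¹) (substituting C and V),
      = kg⁻¹·m⁻²·s⁴·A².
  Gy = J/kg (absorbed dose = energy per mass),
      = m²·s⁻².
  lx = lm/m² (illuminance = luminous flux per area),
      = m⁻²·cd.
  So lx² = m⁻⁴·cd².
  kat = mol/s = s⁻¹·mol (catalytic activity).
  So kat² = s⁻²·mol².
  Combining: Pa·s⁻²·F·Gy·lx²·kat² = (kg·m⁻¹·s⁻²) · s⁻² · (kg⁻¹·m⁻²·s⁴·A²) · (m²·s⁻²) · (m⁻⁴·cd²) · (s⁻²·mol²) = m⁻⁵·s⁻⁴·A²·mol²·cd².
Left is kg·m⁻³·s⁻⁶·mol²·cd²; right is m⁻⁵·s⁻⁴·A²·mol²·cd² — different.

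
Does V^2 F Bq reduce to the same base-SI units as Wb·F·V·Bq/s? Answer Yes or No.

Yes

Left side:
  V = W/A (potential = power per current),
      = kg·m²·s⁻³·A⁻¹.
  So V² = kg²·m⁴·s⁻⁶·A⁻².
  F = C/V (capacitance = charge per voltage),
      = A·s/(kg·m²·s⁻³·A⁻¹) (substituting C and V),
      = kg⁻¹·m⁻²·s⁴·A².
  Bq = 1/s = s⁻¹ (activity is decays per second).
  Combining: V²·F·Bq = (kg²·m⁴·s⁻⁶·A⁻²) · (kg⁻¹·m⁻²·s⁴·A²) · s⁻¹ = kg·m²·s⁻³.
Right side:
  Wb = V·s (flux: a volt is a weber per second),
      = kg·m²·s⁻²·A⁻¹.
  F = C/V (capacitance = charge per voltage),
      = A·s/(kg·m²·s⁻³·A⁻¹) (substituting C and V),
      = kg⁻¹·m⁻²·s⁴·A².
  V = W/A (potential = power per current),
      = kg·m²·s⁻³·A⁻¹.
  Bq = 1/s = s⁻¹ (activity is decays per second).
  Combining: Wb·F·V·Bq·s⁻¹ = (kg·m²·s⁻²·A⁻¹) · (kg⁻¹·m⁻²·s⁴·A²) · (kg·m²·s⁻³·A⁻¹) · s⁻¹ · s⁻¹ = kg·m²·s⁻³.
Both reduce to kg·m²·s⁻³.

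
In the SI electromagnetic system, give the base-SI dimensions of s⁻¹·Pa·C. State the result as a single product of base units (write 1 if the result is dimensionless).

kg·m⁻¹·s⁻²·A

Pa = N/m² (pressure = force per area),
    = kg·m⁻¹·s⁻².
C = A·s = s·A (charge = current × time).
Combining: s⁻¹·Pa·C = s⁻¹ · (kg·m⁻¹·s⁻²) · (s·A) = kg·m⁻¹·s⁻²·A.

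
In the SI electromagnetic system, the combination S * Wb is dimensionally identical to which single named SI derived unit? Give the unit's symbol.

C

S = 1/Ω (conductance is reciprocal resistance),
    = kg⁻¹·m⁻²·s³·A².
Wb = V·s (flux: a volt is a weber per second),
    = kg·m²·s⁻²·A⁻¹.
Combining: S·Wb = (kg⁻¹·m⁻²·s³·A²) · (kg·m²·s⁻²·A⁻¹) = s·A.
s·A is the base-SI form of the coulomb.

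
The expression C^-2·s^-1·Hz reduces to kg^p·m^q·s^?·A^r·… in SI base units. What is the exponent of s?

C = s·A.
So C⁻² = s⁻²·A⁻².
Hz = s⁻¹.
Combining: C⁻²·s⁻¹·Hz = (s⁻²·A⁻²) · s⁻¹ · s⁻¹ = s⁻⁴·A⁻².
The exponent of s is -4.

-4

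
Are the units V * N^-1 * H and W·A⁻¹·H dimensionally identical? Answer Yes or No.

No

Left side:
  V = W/A (potential = power per current),
      = kg·m²·s⁻³·A⁻¹.
  N = kg·m/s² = kg·m·s⁻² (force = mass × acceleration).
  So N⁻¹ = kg⁻¹·m⁻¹·s².
  H = Wb/A (inductance = flux per current),
      = kg·m²·s⁻²·A⁻².
  Combining: V·N⁻¹·H = (kg·m²·s⁻³·A⁻¹) · (kg⁻¹·m⁻¹·s²) · (kg·m²·s⁻²·A⁻²) = kg·m³·s⁻³·A⁻³.
Right side:
  W = J/s (power = energy per time),
      = kg·m²·s⁻³.
  H = Wb/A (inductance = flux per current),
      = kg·m²·s⁻²·A⁻².
  Combining: W·A⁻¹·H = (kg·m²·s⁻³) · A⁻¹ · (kg·m²·s⁻²·A⁻²) = kg²·m⁴·s⁻⁵·A⁻³.
Left is kg·m³·s⁻³·A⁻³; right is kg²·m⁴·s⁻⁵·A⁻³ — different.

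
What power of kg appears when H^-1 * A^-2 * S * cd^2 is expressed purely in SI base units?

-2

H = Wb/A (inductance = flux per current),
    = kg·m²·s⁻²·A⁻².
So H⁻¹ = kg⁻¹·m⁻²·s²·A².
S = 1/Ω (conductance is reciprocal resistance),
    = kg⁻¹·m⁻²·s³·A².
Combining: H⁻¹·A⁻²·S·cd² = (kg⁻¹·m⁻²·s²·A²) · A⁻² · (kg⁻¹·m⁻²·s³·A²) · cd² = kg⁻²·m⁻⁴·s⁵·A²·cd².
The exponent of kg is -2.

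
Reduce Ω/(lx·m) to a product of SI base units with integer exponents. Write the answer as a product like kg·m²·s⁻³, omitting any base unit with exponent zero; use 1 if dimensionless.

Ω = kg·m²·s⁻³·A⁻².
lx = m⁻²·cd.
So lx⁻¹ = m²·cd⁻¹.
Combining: Ω·lx⁻¹·m⁻¹ = (kg·m²·s⁻³·A⁻²) · (m²·cd⁻¹) · m⁻¹ = kg·m³·s⁻³·A⁻²·cd⁻¹.

kg·m³·s⁻³·A⁻²·cd⁻¹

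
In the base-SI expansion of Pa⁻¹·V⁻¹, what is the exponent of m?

Pa = kg·m⁻¹·s⁻².
So Pa⁻¹ = kg⁻¹·m·s².
V = kg·m²·s⁻³·A⁻¹.
So V⁻¹ = kg⁻¹·m⁻²·s³·A.
Combining: Pa⁻¹·V⁻¹ = (kg⁻¹·m·s²) · (kg⁻¹·m⁻²·s³·A) = kg⁻²·m⁻¹·s⁵·A.
The exponent of m is -1.

-1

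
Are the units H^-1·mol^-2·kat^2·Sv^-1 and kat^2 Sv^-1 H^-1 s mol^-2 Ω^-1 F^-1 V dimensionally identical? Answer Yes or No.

Left side:
  H = Wb/A (inductance = flux per current),
      = kg·m²·s⁻²·A⁻².
  So H⁻¹ = kg⁻¹·m⁻²·s²·A².
  kat = mol/s = s⁻¹·mol (catalytic activity).
  So kat² = s⁻²·mol².
  Sv = J/kg (equivalent dose = energy per mass),
      = m²·s⁻².
  So Sv⁻¹ = m⁻²·s².
  Combining: H⁻¹·mol⁻²·kat²·Sv⁻¹ = (kg⁻¹·m⁻²·s²·A²) · mol⁻² · (s⁻²·mol²) · (m⁻²·s²) = kg⁻¹·m⁻⁴·s²·A².
Right side:
  kat = mol/s = s⁻¹·mol (catalytic activity).
  So kat² = s⁻²·mol².
  Sv = J/kg (equivalent dose = energy per mass),
      = m²·s⁻².
  So Sv⁻¹ = m⁻²·s².
  H = Wb/A (inductance = flux per current),
      = kg·m²·s⁻²·A⁻².
  So H⁻¹ = kg⁻¹·m⁻²·s²·A².
  Ω = V/A (resistance = voltage per current),
      = kg·m²·s⁻³·A⁻².
  So Ω⁻¹ = kg⁻¹·m⁻²·s³·A².
  F = C/V (capacitance = charge per voltage),
      = A·s/(kg·m²·s⁻³·A⁻¹) (substituting C and V),
      = kg⁻¹·m⁻²·s⁴·A².
  So F⁻¹ = kg·m²·s⁻⁴·A⁻².
  V = W/A (potential = power per current),
      = kg·m²·s⁻³·A⁻¹.
  Combining: kat²·Sv⁻¹·H⁻¹·s·mol⁻²·Ω⁻¹·F⁻¹·V = (s⁻²·mol²) · (m⁻²·s²) · (kg⁻¹·m⁻²·s²·A²) · s · mol⁻² · (kg⁻¹·m⁻²·s³·A²) · (kg·m²·s⁻⁴·A⁻²) · (kg·m²·s⁻³·A⁻¹) = m⁻²·s⁻¹·A.
Left is kg⁻¹·m⁻⁴·s²·A²; right is m⁻²·s⁻¹·A — different.

No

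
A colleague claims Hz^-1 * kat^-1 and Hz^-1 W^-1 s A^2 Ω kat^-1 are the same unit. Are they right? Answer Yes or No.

No

Left side:
  Hz = 1/s = s⁻¹ (frequency is cycles per second).
  So Hz⁻¹ = s.
  kat = mol/s = s⁻¹·mol (catalytic activity).
  So kat⁻¹ = s·mol⁻¹.
  Combining: Hz⁻¹·kat⁻¹ = s · (s·mol⁻¹) = s²·mol⁻¹.
Right side:
  Hz = s⁻¹.
  So Hz⁻¹ = s.
  W = kg·m²·s⁻³.
  So W⁻¹ = kg⁻¹·m⁻²·s³.
  Ω = kg·m²·s⁻³·A⁻².
  kat = s⁻¹·mol.
  So kat⁻¹ = s·mol⁻¹.
  Combining: Hz⁻¹·W⁻¹·s·A²·Ω·kat⁻¹ = s · (kg⁻¹·m⁻²·s³) · s · A² · (kg·m²·s⁻³·A⁻²) · (s·mol⁻¹) = s³·mol⁻¹.
Left is s²·mol⁻¹; right is s³·mol⁻¹ — different.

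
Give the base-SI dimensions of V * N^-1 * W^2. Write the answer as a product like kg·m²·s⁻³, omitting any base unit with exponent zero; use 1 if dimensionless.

V = W/A (potential = power per current),
    = kg·m²·s⁻³·A⁻¹.
N = kg·m/s² = kg·m·s⁻² (force = mass × acceleration).
So N⁻¹ = kg⁻¹·m⁻¹·s².
W = J/s (power = energy per time),
    = kg·m²·s⁻³.
So W² = kg²·m⁴·s⁻⁶.
Combining: V·N⁻¹·W² = (kg·m²·s⁻³·A⁻¹) · (kg⁻¹·m⁻¹·s²) · (kg²·m⁴·s⁻⁶) = kg²·m⁵·s⁻⁷·A⁻¹.

kg²·m⁵·s⁻⁷·A⁻¹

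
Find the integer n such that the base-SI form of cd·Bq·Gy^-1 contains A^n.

Bq = 1/s = s⁻¹ (activity is decays per second).
Gy = J/kg (absorbed dose = energy per mass),
    = m²·s⁻².
So Gy⁻¹ = m⁻²·s².
Combining: cd·Bq·Gy⁻¹ = cd · s⁻¹ · (m⁻²·s²) = m⁻²·s·cd.
The exponent of A is 0.

0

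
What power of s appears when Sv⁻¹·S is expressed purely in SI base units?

Sv = J/kg (equivalent dose = energy per mass),
    = m²·s⁻².
So Sv⁻¹ = m⁻²·s².
S = 1/Ω (conductance is reciprocal resistance),
    = kg⁻¹·m⁻²·s³·A².
Combining: Sv⁻¹·S = (m⁻²·s²) · (kg⁻¹·m⁻²·s³·A²) = kg⁻¹·m⁻⁴·s⁵·A².
The exponent of s is 5.

5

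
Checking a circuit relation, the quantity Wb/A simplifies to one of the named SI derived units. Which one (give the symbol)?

H

Wb = V·s (flux: a volt is a weber per second),
    = kg·m²·s⁻²·A⁻¹.
Combining: Wb·A⁻¹ = (kg·m²·s⁻²·A⁻¹) · A⁻¹ = kg·m²·s⁻²·A⁻².
kg·m²·s⁻²·A⁻² is the base-SI form of the henry.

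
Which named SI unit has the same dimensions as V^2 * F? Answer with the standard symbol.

V = W/A (potential = power per current),
    = kg·m²·s⁻³·A⁻¹.
So V² = kg²·m⁴·s⁻⁶·A⁻².
F = C/V (capacitance = charge per voltage),
    = A·s/(kg·m²·s⁻³·A⁻¹) (substituting C and V),
    = kg⁻¹·m⁻²·s⁴·A².
Combining: V²·F = (kg²·m⁴·s⁻⁶·A⁻²) · (kg⁻¹·m⁻²·s⁴·A²) = kg·m²·s⁻².
kg·m²·s⁻² is the base-SI form of the joule.

J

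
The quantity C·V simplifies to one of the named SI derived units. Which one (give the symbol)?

J

C = A·s = s·A (charge = current × time).
V = W/A (potential = power per current),
    = kg·m²·s⁻³·A⁻¹.
Combining: C·V = (s·A) · (kg·m²·s⁻³·A⁻¹) = kg·m²·s⁻².
kg·m²·s⁻² is the base-SI form of the joule.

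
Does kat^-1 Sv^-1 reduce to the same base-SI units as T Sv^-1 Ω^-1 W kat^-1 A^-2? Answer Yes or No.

No

Left side:
  kat = mol/s = s⁻¹·mol (catalytic activity).
  So kat⁻¹ = s·mol⁻¹.
  Sv = J/kg (equivalent dose = energy per mass),
      = m²·s⁻².
  So Sv⁻¹ = m⁻²·s².
  Combining: kat⁻¹·Sv⁻¹ = (s·mol⁻¹) · (m⁻²·s²) = m⁻²·s³·mol⁻¹.
Right side:
  T = kg·s⁻²·A⁻¹.
  Sv = m²·s⁻².
  So Sv⁻¹ = m⁻²·s².
  Ω = kg·m²·s⁻³·A⁻².
  So Ω⁻¹ = kg⁻¹·m⁻²·s³·A².
  W = kg·m²·s⁻³.
  kat = s⁻¹·mol.
  So kat⁻¹ = s·mol⁻¹.
  Combining: T·Sv⁻¹·Ω⁻¹·W·kat⁻¹·A⁻² = (kg·s⁻²·A⁻¹) · (m⁻²·s²) · (kg⁻¹·m⁻²·s³·A²) · (kg·m²·s⁻³) · (s·mol⁻¹) · A⁻² = kg·m⁻²·s·A⁻¹·mol⁻¹.
Left is m⁻²·s³·mol⁻¹; right is kg·m⁻²·s·A⁻¹·mol⁻¹ — different.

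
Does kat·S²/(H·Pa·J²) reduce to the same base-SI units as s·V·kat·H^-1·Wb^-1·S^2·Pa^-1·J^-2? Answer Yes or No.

Left side:
  kat = s⁻¹·mol.
  H = kg·m²·s⁻²·A⁻².
  So H⁻¹ = kg⁻¹·m⁻²·s²·A².
  Pa = kg·m⁻¹·s⁻².
  So Pa⁻¹ = kg⁻¹·m·s².
  J = kg·m²·s⁻².
  So J⁻² = kg⁻²·m⁻⁴·s⁴.
  S = kg⁻¹·m⁻²·s³·A².
  So S² = kg⁻²·m⁻⁴·s⁶·A⁴.
  Combining: kat·H⁻¹·Pa⁻¹·J⁻²·S² = (s⁻¹·mol) · (kg⁻¹·m⁻²·s²·A²) · (kg⁻¹·m·s²) · (kg⁻²·m⁻⁴·s⁴) · (kg⁻²·m⁻⁴·s⁶·A⁴) = kg⁻⁶·m⁻⁹·s¹³·A⁶·mol.
Right side:
  V = kg·m²·s⁻³·A⁻¹.
  kat = s⁻¹·mol.
  H = kg·m²·s⁻²·A⁻².
  So H⁻¹ = kg⁻¹·m⁻²·s²·A².
  Wb = kg·m²·s⁻²·A⁻¹.
  So Wb⁻¹ = kg⁻¹·m⁻²·s²·A.
  S = kg⁻¹·m⁻²·s³·A².
  So S² = kg⁻²·m⁻⁴·s⁶·A⁴.
  Pa = kg·m⁻¹·s⁻².
  So Pa⁻¹ = kg⁻¹·m·s².
  J = kg·m²·s⁻².
  So J⁻² = kg⁻²·m⁻⁴·s⁴.
  Combining: s·V·kat·H⁻¹·Wb⁻¹·S²·Pa⁻¹·J⁻² = s · (kg·m²·s⁻³·A⁻¹) · (s⁻¹·mol) · (kg⁻¹·m⁻²·s²·A²) · (kg⁻¹·m⁻²·s²·A) · (kg⁻²·m⁻⁴·s⁶·A⁴) · (kg⁻¹·m·s²) · (kg⁻²·m⁻⁴·s⁴) = kg⁻⁶·m⁻⁹·s¹³·A⁶·mol.
Both reduce to kg⁻⁶·m⁻⁹·s¹³·A⁶·mol.

Yes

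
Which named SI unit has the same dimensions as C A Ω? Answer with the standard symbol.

J

C = A·s = s·A (charge = current × time).
Ω = V/A (resistance = voltage per current),
    = kg·m²·s⁻³·A⁻².
Combining: C·A·Ω = (s·A) · A · (kg·m²·s⁻³·A⁻²) = kg·m²·s⁻².
kg·m²·s⁻² is the base-SI form of the joule.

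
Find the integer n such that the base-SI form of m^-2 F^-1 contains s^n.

F = kg⁻¹·m⁻²·s⁴·A².
So F⁻¹ = kg·m²·s⁻⁴·A⁻².
Combining: m⁻²·F⁻¹ = m⁻² · (kg·m²·s⁻⁴·A⁻²) = kg·s⁻⁴·A⁻².
The exponent of s is -4.

-4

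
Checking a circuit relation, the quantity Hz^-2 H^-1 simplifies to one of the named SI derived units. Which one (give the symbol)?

Hz = s⁻¹.
So Hz⁻² = s².
H = kg·m²·s⁻²·A⁻².
So H⁻¹ = kg⁻¹·m⁻²·s²·A².
Combining: Hz⁻²·H⁻¹ = s² · (kg⁻¹·m⁻²·s²·A²) = kg⁻¹·m⁻²·s⁴·A².
kg⁻¹·m⁻²·s⁴·A² is the base-SI form of the farad.

F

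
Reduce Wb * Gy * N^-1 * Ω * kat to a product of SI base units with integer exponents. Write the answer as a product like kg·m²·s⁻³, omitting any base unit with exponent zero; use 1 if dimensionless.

Wb = kg·m²·s⁻²·A⁻¹.
Gy = m²·s⁻².
N = kg·m·s⁻².
So N⁻¹ = kg⁻¹·m⁻¹·s².
Ω = kg·m²·s⁻³·A⁻².
kat = s⁻¹·mol.
Combining: Wb·Gy·N⁻¹·Ω·kat = (kg·m²·s⁻²·A⁻¹) · (m²·s⁻²) · (kg⁻¹·m⁻¹·s²) · (kg·m²·s⁻³·A⁻²) · (s⁻¹·mol) = kg·m⁵·s⁻⁶·A⁻³·mol.

kg·m⁵·s⁻⁶·A⁻³·mol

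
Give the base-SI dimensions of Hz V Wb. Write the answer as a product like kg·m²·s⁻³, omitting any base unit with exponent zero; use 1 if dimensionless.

kg²·m⁴·s⁻⁶·A⁻²

Hz = s⁻¹.
V = kg·m²·s⁻³·A⁻¹.
Wb = kg·m²·s⁻²·A⁻¹.
Combining: Hz·V·Wb = s⁻¹ · (kg·m²·s⁻³·A⁻¹) · (kg·m²·s⁻²·A⁻¹) = kg²·m⁴·s⁻⁶·A⁻².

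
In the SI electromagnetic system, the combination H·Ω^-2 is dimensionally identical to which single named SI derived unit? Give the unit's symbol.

F

H = Wb/A (inductance = flux per current),
    = kg·m²·s⁻²·A⁻².
Ω = V/A (resistance = voltage per current),
    = kg·m²·s⁻³·A⁻².
So Ω⁻² = kg⁻²·m⁻⁴·s⁶·A⁴.
Combining: H·Ω⁻² = (kg·m²·s⁻²·A⁻²) · (kg⁻²·m⁻⁴·s⁶·A⁴) = kg⁻¹·m⁻²·s⁴·A².
kg⁻¹·m⁻²·s⁴·A² is the base-SI form of the farad.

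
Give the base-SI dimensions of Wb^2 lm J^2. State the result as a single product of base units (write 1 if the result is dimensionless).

kg⁴·m⁸·s⁻⁸·A⁻²·cd

Wb = V·s (flux: a volt is a weber per second),
    = kg·m²·s⁻²·A⁻¹.
So Wb² = kg²·m⁴·s⁻⁴·A⁻².
lm = cd·sr = cd (luminous flux; sr is dimensionless).
J = N·m (work = force × distance),
    = kg·m²·s⁻².
So J² = kg²·m⁴·s⁻⁴.
Combining: Wb²·lm·J² = (kg²·m⁴·s⁻⁴·A⁻²) · cd · (kg²·m⁴·s⁻⁴) = kg⁴·m⁸·s⁻⁸·A⁻²·cd.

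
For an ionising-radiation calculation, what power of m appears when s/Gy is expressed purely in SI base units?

-2

Gy = m²·s⁻².
So Gy⁻¹ = m⁻²·s².
Combining: s·Gy⁻¹ = s · (m⁻²·s²) = m⁻²·s³.
The exponent of m is -2.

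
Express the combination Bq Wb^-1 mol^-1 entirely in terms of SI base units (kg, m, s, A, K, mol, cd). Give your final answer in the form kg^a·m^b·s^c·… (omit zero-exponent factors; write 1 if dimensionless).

Bq = 1/s = s⁻¹ (activity is decays per second).
Wb = V·s (flux: a volt is a weber per second),
    = kg·m²·s⁻²·A⁻¹.
So Wb⁻¹ = kg⁻¹·m⁻²·s²·A.
Combining: Bq·Wb⁻¹·mol⁻¹ = s⁻¹ · (kg⁻¹·m⁻²·s²·A) · mol⁻¹ = kg⁻¹·m⁻²·s·A·mol⁻¹.

kg⁻¹·m⁻²·s·A·mol⁻¹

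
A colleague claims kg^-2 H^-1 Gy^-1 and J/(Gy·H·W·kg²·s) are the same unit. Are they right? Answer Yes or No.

Left side:
  H = kg·m²·s⁻²·A⁻².
  So H⁻¹ = kg⁻¹·m⁻²·s²·A².
  Gy = m²·s⁻².
  So Gy⁻¹ = m⁻²·s².
  Combining: kg⁻²·H⁻¹·Gy⁻¹ = kg⁻² · (kg⁻¹·m⁻²·s²·A²) · (m⁻²·s²) = kg⁻³·m⁻⁴·s⁴·A².
Right side:
  J = kg·m²·s⁻².
  Gy = m²·s⁻².
  So Gy⁻¹ = m⁻²·s².
  H = kg·m²·s⁻²·A⁻².
  So H⁻¹ = kg⁻¹·m⁻²·s²·A².
  W = kg·m²·s⁻³.
  So W⁻¹ = kg⁻¹·m⁻²·s³.
  Combining: J·Gy⁻¹·H⁻¹·W⁻¹·kg⁻²·s⁻¹ = (kg·m²·s⁻²) · (m⁻²·s²) · (kg⁻¹·m⁻²·s²·A²) · (kg⁻¹·m⁻²·s³) · kg⁻² · s⁻¹ = kg⁻³·m⁻⁴·s⁴·A².
Both reduce to kg⁻³·m⁻⁴·s⁴·A².

Yes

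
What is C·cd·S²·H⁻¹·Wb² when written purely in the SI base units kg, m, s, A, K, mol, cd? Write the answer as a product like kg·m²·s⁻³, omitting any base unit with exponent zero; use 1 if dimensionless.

C = s·A.
S = kg⁻¹·m⁻²·s³·A².
So S² = kg⁻²·m⁻⁴·s⁶·A⁴.
H = kg·m²·s⁻²·A⁻².
So H⁻¹ = kg⁻¹·m⁻²·s²·A².
Wb = kg·m²·s⁻²·A⁻¹.
So Wb² = kg²·m⁴·s⁻⁴·A⁻².
Combining: C·cd·S²·H⁻¹·Wb² = (s·A) · cd · (kg⁻²·m⁻⁴·s⁶·A⁴) · (kg⁻¹·m⁻²·s²·A²) · (kg²·m⁴·s⁻⁴·A⁻²) = kg⁻¹·m⁻²·s⁵·A⁵·cd.

kg⁻¹·m⁻²·s⁵·A⁵·cd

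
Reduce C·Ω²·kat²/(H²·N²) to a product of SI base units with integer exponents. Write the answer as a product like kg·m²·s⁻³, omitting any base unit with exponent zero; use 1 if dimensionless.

kg⁻²·m⁻²·s·A·mol²

C = s·A.
Ω = kg·m²·s⁻³·A⁻².
So Ω² = kg²·m⁴·s⁻⁶·A⁻⁴.
kat = s⁻¹·mol.
So kat² = s⁻²·mol².
H = kg·m²·s⁻²·A⁻².
So H⁻² = kg⁻²·m⁻⁴·s⁴·A⁴.
N = kg·m·s⁻².
So N⁻² = kg⁻²·m⁻²·s⁴.
Combining: C·Ω²·kat²·H⁻²·N⁻² = (s·A) · (kg²·m⁴·s⁻⁶·A⁻⁴) · (s⁻²·mol²) · (kg⁻²·m⁻⁴·s⁴·A⁴) · (kg⁻²·m⁻²·s⁴) = kg⁻²·m⁻²·s·A·mol².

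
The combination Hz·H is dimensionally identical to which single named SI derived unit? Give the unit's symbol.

Hz = s⁻¹.
H = kg·m²·s⁻²·A⁻².
Combining: Hz·H = s⁻¹ · (kg·m²·s⁻²·A⁻²) = kg·m²·s⁻³·A⁻².
kg·m²·s⁻³·A⁻² is the base-SI form of the ohm.

Ω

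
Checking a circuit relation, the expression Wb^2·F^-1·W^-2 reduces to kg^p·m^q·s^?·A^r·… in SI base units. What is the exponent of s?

Wb = V·s (flux: a volt is a weber per second),
    = kg·m²·s⁻²·A⁻¹.
So Wb² = kg²·m⁴·s⁻⁴·A⁻².
F = C/V (capacitance = charge per voltage),
    = A·s/(kg·m²·s⁻³·A⁻¹) (substituting C and V),
    = kg⁻¹·m⁻²·s⁴·A².
So F⁻¹ = kg·m²·s⁻⁴·A⁻².
W = J/s (power = energy per time),
    = kg·m²·s⁻³.
So W⁻² = kg⁻²·m⁻⁴·s⁶.
Combining: Wb²·F⁻¹·W⁻² = (kg²·m⁴·s⁻⁴·A⁻²) · (kg·m²·s⁻⁴·A⁻²) · (kg⁻²·m⁻⁴·s⁶) = kg·m²·s⁻²·A⁻⁴.
The exponent of s is -2.

-2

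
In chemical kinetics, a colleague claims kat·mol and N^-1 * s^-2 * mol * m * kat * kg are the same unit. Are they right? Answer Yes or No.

Yes

Left side:
  kat = s⁻¹·mol.
  Combining: kat·mol = (s⁻¹·mol) · mol = s⁻¹·mol².
Right side:
  N = kg·m/s² = kg·m·s⁻² (force = mass × acceleration).
  So N⁻¹ = kg⁻¹·m⁻¹·s².
  kat = mol/s = s⁻¹·mol (catalytic activity).
  Combining: N⁻¹·s⁻²·mol·m·kat·kg = (kg⁻¹·m⁻¹·s²) · s⁻² · mol · m · (s⁻¹·mol) · kg = s⁻¹·mol².
Both reduce to s⁻¹·mol².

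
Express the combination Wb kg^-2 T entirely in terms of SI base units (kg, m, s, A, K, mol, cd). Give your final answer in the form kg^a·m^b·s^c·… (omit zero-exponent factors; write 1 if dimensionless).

m²·s⁻⁴·A⁻²

Wb = kg·m²·s⁻²·A⁻¹.
T = kg·s⁻²·A⁻¹.
Combining: Wb·kg⁻²·T = (kg·m²·s⁻²·A⁻¹) · kg⁻² · (kg·s⁻²·A⁻¹) = m²·s⁻⁴·A⁻².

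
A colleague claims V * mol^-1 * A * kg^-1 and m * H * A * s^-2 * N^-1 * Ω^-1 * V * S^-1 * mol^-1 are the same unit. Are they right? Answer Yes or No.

No

Left side:
  V = kg·m²·s⁻³·A⁻¹.
  Combining: V·mol⁻¹·A·kg⁻¹ = (kg·m²·s⁻³·A⁻¹) · mol⁻¹ · A · kg⁻¹ = m²·s⁻³·mol⁻¹.
Right side:
  H = Wb/A (inductance = flux per current),
      = kg·m²·s⁻²·A⁻².
  N = kg·m/s² = kg·m·s⁻² (force = mass × acceleration).
  So N⁻¹ = kg⁻¹·m⁻¹·s².
  Ω = V/A (resistance = voltage per current),
      = kg·m²·s⁻³·A⁻².
  So Ω⁻¹ = kg⁻¹·m⁻²·s³·A².
  V = W/A (potential = power per current),
      = kg·m²·s⁻³·A⁻¹.
  S = 1/Ω (conductance is reciprocal resistance),
      = kg⁻¹·m⁻²·s³·A².
  So S⁻¹ = kg·m²·s⁻³·A⁻².
  Combining: m·H·A·s⁻²·N⁻¹·Ω⁻¹·V·S⁻¹·mol⁻¹ = m · (kg·m²·s⁻²·A⁻²) · A · s⁻² · (kg⁻¹·m⁻¹·s²) · (kg⁻¹·m⁻²·s³·A²) · (kg·m²·s⁻³·A⁻¹) · (kg·m²·s⁻³·A⁻²) · mol⁻¹ = kg·m⁴·s⁻⁵·A⁻²·mol⁻¹.
Left is m²·s⁻³·mol⁻¹; right is kg·m⁴·s⁻⁵·A⁻²·mol⁻¹ — different.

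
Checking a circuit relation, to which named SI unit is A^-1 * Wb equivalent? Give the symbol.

H

Wb = V·s (flux: a volt is a weber per second),
    = kg·m²·s⁻²·A⁻¹.
Combining: A⁻¹·Wb = A⁻¹ · (kg·m²·s⁻²·A⁻¹) = kg·m²·s⁻²·A⁻².
kg·m²·s⁻²·A⁻² is the base-SI form of the henry.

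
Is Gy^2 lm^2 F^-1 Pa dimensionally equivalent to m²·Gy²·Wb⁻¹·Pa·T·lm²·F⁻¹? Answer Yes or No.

Yes

Left side:
  Gy = m²·s⁻².
  So Gy² = m⁴·s⁻⁴.
  lm = cd.
  So lm² = cd².
  F = kg⁻¹·m⁻²·s⁴·A².
  So F⁻¹ = kg·m²·s⁻⁴·A⁻².
  Pa = kg·m⁻¹·s⁻².
  Combining: Gy²·lm²·F⁻¹·Pa = (m⁴·s⁻⁴) · cd² · (kg·m²·s⁻⁴·A⁻²) · (kg·m⁻¹·s⁻²) = kg²·m⁵·s⁻¹⁰·A⁻²·cd².
Right side:
  Gy = J/kg (absorbed dose = energy per mass),
      = m²·s⁻².
  So Gy² = m⁴·s⁻⁴.
  Wb = V·s (flux: a volt is a weber per second),
      = kg·m²·s⁻²·A⁻¹.
  So Wb⁻¹ = kg⁻¹·m⁻²·s²·A.
  Pa = N/m² (pressure = force per area),
      = kg·m⁻¹·s⁻².
  T = Wb/m² (flux density = flux per area),
      = kg·s⁻²·A⁻¹.
  lm = cd·sr = cd (luminous flux; sr is dimensionless).
  So lm² = cd².
  F = C/V (capacitance = charge per voltage),
      = A·s/(kg·m²·s⁻³·A⁻¹) (substituting C and V),
      = kg⁻¹·m⁻²·s⁴·A².
  So F⁻¹ = kg·m²·s⁻⁴·A⁻².
  Combining: m²·Gy²·Wb⁻¹·Pa·T·lm²·F⁻¹ = m² · (m⁴·s⁻⁴) · (kg⁻¹·m⁻²·s²·A) · (kg·m⁻¹·s⁻²) · (kg·s⁻²·A⁻¹) · cd² · (kg·m²·s⁻⁴·A⁻²) = kg²·m⁵·s⁻¹⁰·A⁻²·cd².
Both reduce to kg²·m⁵·s⁻¹⁰·A⁻²·cd².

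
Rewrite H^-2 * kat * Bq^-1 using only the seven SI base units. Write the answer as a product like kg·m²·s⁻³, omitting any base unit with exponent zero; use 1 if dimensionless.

H = kg·m²·s⁻²·A⁻².
So H⁻² = kg⁻²·m⁻⁴·s⁴·A⁴.
kat = s⁻¹·mol.
Bq = s⁻¹.
So Bq⁻¹ = s.
Combining: H⁻²·kat·Bq⁻¹ = (kg⁻²·m⁻⁴·s⁴·A⁴) · (s⁻¹·mol) · s = kg⁻²·m⁻⁴·s⁴·A⁴·mol.

kg⁻²·m⁻⁴·s⁴·A⁴·mol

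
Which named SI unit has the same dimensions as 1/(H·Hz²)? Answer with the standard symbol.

H = Wb/A (inductance = flux per current),
    = kg·m²·s⁻²·A⁻².
So H⁻¹ = kg⁻¹·m⁻²·s²·A².
Hz = 1/s = s⁻¹ (frequency is cycles per second).
So Hz⁻² = s².
Combining: H⁻¹·Hz⁻² = (kg⁻¹·m⁻²·s²·A²) · s² = kg⁻¹·m⁻²·s⁴·A².
kg⁻¹·m⁻²·s⁴·A² is the base-SI form of the farad.

F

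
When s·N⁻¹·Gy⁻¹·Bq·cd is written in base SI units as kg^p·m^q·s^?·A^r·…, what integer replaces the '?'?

N = kg·m·s⁻².
So N⁻¹ = kg⁻¹·m⁻¹·s².
Gy = m²·s⁻².
So Gy⁻¹ = m⁻²·s².
Bq = s⁻¹.
Combining: s·N⁻¹·Gy⁻¹·Bq·cd = s · (kg⁻¹·m⁻¹·s²) · (m⁻²·s²) · s⁻¹ · cd = kg⁻¹·m⁻³·s⁴·cd.
The exponent of s is 4.

4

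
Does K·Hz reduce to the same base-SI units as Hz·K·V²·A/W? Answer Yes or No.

No

Left side:
  Hz = 1/s = s⁻¹ (frequency is cycles per second).
  Combining: K·Hz = K · s⁻¹ = s⁻¹·K.
Right side:
  W = kg·m²·s⁻³.
  So W⁻¹ = kg⁻¹·m⁻²·s³.
  Hz = s⁻¹.
  V = kg·m²·s⁻³·A⁻¹.
  So V² = kg²·m⁴·s⁻⁶·A⁻².
  Combining: W⁻¹·Hz·K·V²·A = (kg⁻¹·m⁻²·s³) · s⁻¹ · K · (kg²·m⁴·s⁻⁶·A⁻²) · A = kg·m²·s⁻⁴·A⁻¹·K.
Left is s⁻¹·K; right is kg·m²·s⁻⁴·A⁻¹·K — different.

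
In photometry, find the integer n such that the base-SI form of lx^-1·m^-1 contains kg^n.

0

lx = m⁻²·cd.
So lx⁻¹ = m²·cd⁻¹.
Combining: lx⁻¹·m⁻¹ = (m²·cd⁻¹) · m⁻¹ = m·cd⁻¹.
The exponent of kg is 0.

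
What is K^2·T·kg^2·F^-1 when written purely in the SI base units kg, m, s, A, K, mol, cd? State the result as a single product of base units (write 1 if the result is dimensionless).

T = Wb/m² (flux density = flux per area),
    = kg·s⁻²·A⁻¹.
F = C/V (capacitance = charge per voltage),
    = A·s/(kg·m²·s⁻³·A⁻¹) (substituting C and V),
    = kg⁻¹·m⁻²·s⁴·A².
So F⁻¹ = kg·m²·s⁻⁴·A⁻².
Combining: K²·T·kg²·F⁻¹ = K² · (kg·s⁻²·A⁻¹) · kg² · (kg·m²·s⁻⁴·A⁻²) = kg⁴·m²·s⁻⁶·A⁻³·K².

kg⁴·m²·s⁻⁶·A⁻³·K²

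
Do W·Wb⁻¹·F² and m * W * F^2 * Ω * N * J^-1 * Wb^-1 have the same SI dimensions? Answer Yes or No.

Left side:
  W = J/s (power = energy per time),
      = kg·m²·s⁻³.
  Wb = V·s (flux: a volt is a weber per second),
      = kg·m²·s⁻²·A⁻¹.
  So Wb⁻¹ = kg⁻¹·m⁻²·s²·A.
  F = C/V (capacitance = charge per voltage),
      = A·s/(kg·m²·s⁻³·A⁻¹) (substituting C and V),
      = kg⁻¹·m⁻²·s⁴·A².
  So F² = kg⁻²·m⁻⁴·s⁸·A⁴.
  Combining: W·Wb⁻¹·F² = (kg·m²·s⁻³) · (kg⁻¹·m⁻²·s²·A) · (kg⁻²·m⁻⁴·s⁸·A⁴) = kg⁻²·m⁻⁴·s⁷·A⁵.
Right side:
  W = kg·m²·s⁻³.
  F = kg⁻¹·m⁻²·s⁴·A².
  So F² = kg⁻²·m⁻⁴·s⁸·A⁴.
  Ω = kg·m²·s⁻³·A⁻².
  N = kg·m·s⁻².
  J = kg·m²·s⁻².
  So J⁻¹ = kg⁻¹·m⁻²·s².
  Wb = kg·m²·s⁻²·A⁻¹.
  So Wb⁻¹ = kg⁻¹·m⁻²·s²·A.
  Combining: m·W·F²·Ω·N·J⁻¹·Wb⁻¹ = m · (kg·m²·s⁻³) · (kg⁻²·m⁻⁴·s⁸·A⁴) · (kg·m²·s⁻³·A⁻²) · (kg·m·s⁻²) · (kg⁻¹·m⁻²·s²) · (kg⁻¹·m⁻²·s²·A) = kg⁻¹·m⁻²·s⁴·A³.
Left is kg⁻²·m⁻⁴·s⁷·A⁵; right is kg⁻¹·m⁻²·s⁴·A³ — different.

No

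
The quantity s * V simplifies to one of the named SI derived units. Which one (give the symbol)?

V = W/A (potential = power per current),
    = kg·m²·s⁻³·A⁻¹.
Combining: s·V = s · (kg·m²·s⁻³·A⁻¹) = kg·m²·s⁻²·A⁻¹.
kg·m²·s⁻²·A⁻¹ is the base-SI form of the weber.

Wb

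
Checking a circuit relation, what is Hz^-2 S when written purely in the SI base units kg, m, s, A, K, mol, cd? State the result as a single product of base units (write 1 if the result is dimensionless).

kg⁻¹·m⁻²·s⁵·A²

Hz = 1/s = s⁻¹ (frequency is cycles per second).
So Hz⁻² = s².
S = 1/Ω (conductance is reciprocal resistance),
    = kg⁻¹·m⁻²·s³·A².
Combining: Hz⁻²·S = s² · (kg⁻¹·m⁻²·s³·A²) = kg⁻¹·m⁻²·s⁵·A².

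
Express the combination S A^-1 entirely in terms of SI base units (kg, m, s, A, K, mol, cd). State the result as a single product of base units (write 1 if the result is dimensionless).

S = 1/Ω (conductance is reciprocal resistance),
    = kg⁻¹·m⁻²·s³·A².
Combining: S·A⁻¹ = (kg⁻¹·m⁻²·s³·A²) · A⁻¹ = kg⁻¹·m⁻²·s³·A.

kg⁻¹·m⁻²·s³·A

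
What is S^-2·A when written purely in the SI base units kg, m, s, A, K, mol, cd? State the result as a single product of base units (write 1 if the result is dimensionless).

S = 1/Ω (conductance is reciprocal resistance),
    = kg⁻¹·m⁻²·s³·A².
So S⁻² = kg²·m⁴·s⁻⁶·A⁻⁴.
Combining: S⁻²·A = (kg²·m⁴·s⁻⁶·A⁻⁴) · A = kg²·m⁴·s⁻⁶·A⁻³.

kg²·m⁴·s⁻⁶·A⁻³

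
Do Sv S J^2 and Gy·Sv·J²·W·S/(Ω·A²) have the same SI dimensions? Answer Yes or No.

Left side:
  Sv = J/kg (equivalent dose = energy per mass),
      = m²·s⁻².
  S = 1/Ω (conductance is reciprocal resistance),
      = kg⁻¹·m⁻²·s³·A².
  J = N·m (work = force × distance),
      = kg·m²·s⁻².
  So J² = kg²·m⁴·s⁻⁴.
  Combining: Sv·S·J² = (m²·s⁻²) · (kg⁻¹·m⁻²·s³·A²) · (kg²·m⁴·s⁻⁴) = kg·m⁴·s⁻³·A².
Right side:
  Ω = V/A (resistance = voltage per current),
      = kg·m²·s⁻³·A⁻².
  So Ω⁻¹ = kg⁻¹·m⁻²·s³·A².
  Gy = J/kg (absorbed dose = energy per mass),
      = m²·s⁻².
  Sv = J/kg (equivalent dose = energy per mass),
      = m²·s⁻².
  J = N·m (work = force × distance),
      = kg·m²·s⁻².
  So J² = kg²·m⁴·s⁻⁴.
  W = J/s (power = energy per time),
      = kg·m²·s⁻³.
  S = 1/Ω (conductance is reciprocal resistance),
      = kg⁻¹·m⁻²·s³·A².
  Combining: Ω⁻¹·Gy·Sv·J²·A⁻²·W·S = (kg⁻¹·m⁻²·s³·A²) · (m²·s⁻²) · (m²·s⁻²) · (kg²·m⁴·s⁻⁴) · A⁻² · (kg·m²·s⁻³) · (kg⁻¹·m⁻²·s³·A²) = kg·m⁶·s⁻⁵·A².
Left is kg·m⁴·s⁻³·A²; right is kg·m⁶·s⁻⁵·A² — different.

No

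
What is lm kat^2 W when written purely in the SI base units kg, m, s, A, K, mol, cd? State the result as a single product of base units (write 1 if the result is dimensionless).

lm = cd·sr = cd (luminous flux; sr is dimensionless).
kat = mol/s = s⁻¹·mol (catalytic activity).
So kat² = s⁻²·mol².
W = J/s (power = energy per time),
    = kg·m²·s⁻³.
Combining: lm·kat²·W = cd · (s⁻²·mol²) · (kg·m²·s⁻³) = kg·m²·s⁻⁵·mol²·cd.

kg·m²·s⁻⁵·mol²·cd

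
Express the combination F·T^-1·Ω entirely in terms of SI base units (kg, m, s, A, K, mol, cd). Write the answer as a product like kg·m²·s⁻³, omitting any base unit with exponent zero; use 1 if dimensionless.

F = C/V (capacitance = charge per voltage),
    = A·s/(kg·m²·s⁻³·A⁻¹) (substituting C and V),
    = kg⁻¹·m⁻²·s⁴·A².
T = Wb/m² (flux density = flux per area),
    = kg·s⁻²·A⁻¹.
So T⁻¹ = kg⁻¹·s²·A.
Ω = V/A (resistance = voltage per current),
    = kg·m²·s⁻³·A⁻².
Combining: F·T⁻¹·Ω = (kg⁻¹·m⁻²·s⁴·A²) · (kg⁻¹·s²·A) · (kg·m²·s⁻³·A⁻²) = kg⁻¹·s³·A.

kg⁻¹·s³·A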